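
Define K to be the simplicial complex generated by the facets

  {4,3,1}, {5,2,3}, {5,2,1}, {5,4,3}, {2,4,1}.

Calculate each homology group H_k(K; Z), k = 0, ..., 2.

Take the total order 1 < 2 < 3 < 4 < 5 on the vertex set. Then K (dimension 2) consists of the simplices:

  0-simplices (5): [1], [2], [3], [4], [5]
  1-simplices (10): [1,2], [1,3], [1,4], [1,5], [2,3], [2,4], [2,5], [3,4], [3,5], [4,5]
  2-simplices (5): [1,2,4], [1,2,5], [1,3,4], [2,3,5], [3,4,5]

Hence C_0 ≅ Z^5, C_1 ≅ Z^10, C_2 ≅ Z^5.

The boundary map ∂_1: C_1 → C_0 is given by ∂[p,q] = [q] − [p].
The 5×10 boundary matrix has rank 4 and Smith normal form diag(1,1,1,1).

The boundary map ∂_2: C_2 → C_1 maps a triangle to the signed sum of its edges. For instance
  ∂[1,2,5] = [2,5] − [1,5] + [1,2],
  ∂[1,2,4] = [2,4] − [1,4] + [1,2].
As a 10×5 matrix over Z this has rank 5, with invariant factors (1,1,1,1,1).

Computing H_k = (kernel of ∂_k) / (image of ∂_{k+1}):

  H_0: rank C_0 − rank ∂_1 = 5 − 4 = 1, and the invariant factors of ∂_1 are all 1, so H_0 = Z.
  H_1: rank ker ∂_1 − rank ∂_2 = (10 − 4) − 5 = 1, and the invariant factors of ∂_2 are all 1, so H_1 = Z.
  H_2: rank ker ∂_2 − rank ∂_3 = (5 − 5) − 0 = 0, and there is no ∂_3, so H_2 = 0.

H_0 = Z,  H_1 = Z,  H_2 = 0.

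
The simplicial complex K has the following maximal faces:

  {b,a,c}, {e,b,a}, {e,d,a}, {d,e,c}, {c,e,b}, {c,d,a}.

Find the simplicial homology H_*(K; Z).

Take the total order a < b < c < d < e on the vertex set. Then K (dimension 2) consists of the simplices:

  0-simplices (5): a, b, c, d, e
  1-simplices (9): ab, ac, ad, ae, bc, be, cd, ce, de
  2-simplices (6): abc, abe, acd, ade, bce, cde

giving chain groups C_0 ≅ Z^5, C_1 ≅ Z^9, C_2 ≅ Z^6.

∂_1: C_1 → C_0 is given by ∂[p,q] = [q] − [p].
This gives a 5×9 integer matrix of rank 4; reducing to Smith normal form yields diagonal entries (1,1,1,1).

∂_2: C_2 → C_1 maps a triangle to the signed sum of its edges. For instance
  ∂cde = de − ce + cd,
  ∂ade = de − ae + ad.
The 9×6 boundary matrix has rank 5 and Smith normal form diag(1,1,1,1,1).

Computing H_k = (kernel of ∂_k) / (image of ∂_{k+1}):

  H_0: rank C_0 − rank ∂_1 = 5 − 4 = 1, and the invariant factors of ∂_1 are all 1, so H_0 = Z.
  H_1: rank ker ∂_1 − rank ∂_2 = (9 − 4) − 5 = 0, and the invariant factors of ∂_2 are all 1, so H_1 = 0.
  H_2: rank ker ∂_2 − rank ∂_3 = (6 − 5) − 0 = 1, and there is no ∂_3, so H_2 = Z.

As a check, the Euler characteristic is 5 − 9 + 6 = 2, which agrees with 1 − 0 + 1 = 2.
(K is a triangulation of the 2-sphere S^2.)

H_0 = Z,  H_1 = 0,  H_2 = Z.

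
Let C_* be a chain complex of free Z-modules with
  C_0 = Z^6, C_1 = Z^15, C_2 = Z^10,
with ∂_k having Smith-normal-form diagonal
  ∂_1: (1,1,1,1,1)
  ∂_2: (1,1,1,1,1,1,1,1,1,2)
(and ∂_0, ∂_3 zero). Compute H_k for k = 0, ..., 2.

H_0 ≅ Z,  H_1 ≅ Z_2,  H_2 = 0.

H_0: b_0 = 6 − 0 − 5 = 1; torsion from ∂_1 factors > 1: none. So H_0 ≅ Z.
H_1: b_1 = 15 − 5 − 10 = 0; torsion from ∂_2 factors > 1: [2]. So H_1 ≅ Z_2.
H_2: b_2 = 10 − 10 − 0 = 0; torsion from ∂_3 factors > 1: none. So H_2 ≅ 0.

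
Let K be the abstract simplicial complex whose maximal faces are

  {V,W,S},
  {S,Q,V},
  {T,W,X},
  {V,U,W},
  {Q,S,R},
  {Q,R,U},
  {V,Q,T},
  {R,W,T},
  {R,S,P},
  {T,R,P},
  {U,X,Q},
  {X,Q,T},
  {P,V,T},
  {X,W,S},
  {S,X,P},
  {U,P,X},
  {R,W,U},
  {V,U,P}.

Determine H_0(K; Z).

H_0 ≅ Z.

Fix the vertex order P < Q < R < S < T < U < V < W < X and write every simplex with vertices in increasing order. Then dim K = 2 and the simplices of K are:

  0-simplices (9): P, Q, R, S, T, U, V, W, X
  1-simplices (27): PR, PS, PT, PU, PV, PX, QR, QS, QT, QU, QV, QX, RS, RT, RU, RW, SV, SW, SX, TV, TW, TX, UV, UW, UX, VW, WX
  2-simplices (18): PRS, PRT, PSX, PTV, PUV, PUX, QRS, QRU, QSV, QTV, QTX, QUX, RTW, RUW, SVW, SWX, TWX, UVW

giving chain groups C_0 ≅ Z^9, C_1 ≅ Z^27, C_2 ≅ Z^18.

∂_1: C_1 → C_0 maps an edge to its endpoints' difference, ∂[p,q] = q − p. For instance
  ∂RW = W − R.
The resulting 9×27 matrix has rank 8, and its Smith normal form has invariant factors (1,1,1,1,1,1,1,1).

The boundary map ∂_2: C_2 → C_1 acts by ∂[p,q,r] = [q,r] − [p,r] + [p,q]. For instance
  ∂RTW = TW − RW + RT,
  ∂PRT = RT − PT + PR.
The 27×18 boundary matrix has rank 17 and Smith normal form diag(1,1,1,1,1,1,1,1,1,1,1,1,1,1,1,1,1).

Now H_k = ker ∂_k / im ∂_{k+1}, so:

  H_0: rank C_0 − rank ∂_1 = 9 − 8 = 1, and the invariant factors of ∂_1 are all 1, so H_0 ≅ Z.

(K is a triangulation of the torus T^2.)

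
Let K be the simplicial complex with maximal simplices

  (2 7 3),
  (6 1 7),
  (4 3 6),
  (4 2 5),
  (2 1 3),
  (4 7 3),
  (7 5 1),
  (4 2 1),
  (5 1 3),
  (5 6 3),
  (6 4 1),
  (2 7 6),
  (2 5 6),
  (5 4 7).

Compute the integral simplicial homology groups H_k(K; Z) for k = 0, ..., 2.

K has 7 vertices, 21 edges, 14 triangles.
rank ∂_0 = 0, rank ∂_1 = 6 ⇒ b_0 = 7 − 0 − 6 = 1; all invariant factors of ∂_1 are 1 so no torsion. So H_0 ≅ Z.
rank ∂_1 = 6, rank ∂_2 = 13 ⇒ b_1 = 21 − 6 − 13 = 2; all invariant factors of ∂_2 are 1 so no torsion. So H_1 ≅ Z^2.
rank ∂_2 = 13, rank ∂_3 = 0 ⇒ b_2 = 14 − 13 − 0 = 1. So H_2 ≅ Z.

H_0 ≅ Z,  H_1 ≅ Z^2,  H_2 ≅ Z.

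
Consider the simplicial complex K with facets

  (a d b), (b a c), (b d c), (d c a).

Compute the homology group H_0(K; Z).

H_0 = Z.

Take the total order a < b < c < d on the vertex set. Then K (dimension 2) consists of the simplices:

  0-simplices (4): a, b, c, d
  1-simplices (6): ab, ac, ad, bc, bd, cd
  2-simplices (4): abc, abd, acd, bcd

Hence C_0 ≅ Z^4, C_1 ≅ Z^6, C_2 ≅ Z^4.

The boundary map ∂_1: C_1 → C_0 sends each edge [p,q] (with p < q) to q − p.
As a 4×6 matrix over Z this has rank 3, with invariant factors (1,1,1).

Boundary ∂_2: C_2 → C_1 acts by ∂[p,q,r] = [q,r] − [p,r] + [p,q]. For instance
  ∂abc = bc − ac + ab,
  ∂bcd = cd − bd + bc.
The resulting 6×4 matrix has rank 3, and its Smith normal form has invariant factors (1,1,1).

From H_k ≅ ker(∂_k) / im(∂_{k+1}) we obtain:

  H_0: rank C_0 − rank ∂_1 = 4 − 3 = 1, and the invariant factors of ∂_1 are all 1, so H_0 ≅ Z.

(K is a triangulation of the 2-sphere S^2.)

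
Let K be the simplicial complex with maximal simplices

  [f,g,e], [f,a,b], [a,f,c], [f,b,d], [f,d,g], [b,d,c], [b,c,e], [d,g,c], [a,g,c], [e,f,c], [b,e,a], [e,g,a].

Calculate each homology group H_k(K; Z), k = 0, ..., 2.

Order the vertices as a < b < c < d < e < f < g. Listing each simplex with vertices in this order, K has dimension 2 with simplices:

  0-simplices (7): a, b, c, d, e, f, g
  1-simplices (18): ab, ac, ae, af, ag, bc, bd, be, bf, cd, ce, cf, cg, df, dg, ef, eg, fg
  2-simplices (12): abe, abf, acf, acg, aeg, bcd, bce, bdf, cdg, cef, dfg, efg

so the chain groups are C_0 ≅ Z^7, C_1 ≅ Z^18, C_2 ≅ Z^12.

∂_1: C_1 → C_0 is given by ∂[p,q] = [q] − [p].
The 7×18 boundary matrix has rank 6 and Smith normal form diag(1,1,1,1,1,1).

∂_2: C_2 → C_1 acts by ∂[p,q,r] = [q,r] − [p,r] + [p,q]. For instance
  ∂acf = cf − af + ac,
  ∂abf = bf − af + ab.
The 18×12 boundary matrix has rank 12 and Smith normal form diag(1,1,1,1,1,1,1,1,1,1,1,2).

Now H_k = ker ∂_k / im ∂_{k+1}, so:

  H_0: rank C_0 − rank ∂_1 = 7 − 6 = 1, and the invariant factors of ∂_1 are all 1, so H_0 ≅ Z.
  H_1: rank ker ∂_1 − rank ∂_2 = (18 − 6) − 12 = 0, and ∂_2 has invariant factor 2 > 1, so H_1 ≅ Z_2.
  H_2: rank ker ∂_2 − rank ∂_3 = (12 − 12) − 0 = 0, and there is no ∂_3, so H_2 ≅ 0.

As a check, the Euler characteristic is 7 − 18 + 12 = 1, which agrees with 1 − 0 + 0 = 1.

H_0 = Z,  H_1 = Z_2,  H_2 = 0.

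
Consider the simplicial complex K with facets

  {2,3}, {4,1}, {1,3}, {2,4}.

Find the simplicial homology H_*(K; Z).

H_0 ≅ Z,  H_1 ≅ Z.

Order the vertices as 1 < 2 < 3 < 4. Listing each simplex with vertices in this order, K has dimension 1 with simplices:

  0-simplices (4): [1], [2], [3], [4]
  1-simplices (4): [1,3], [1,4], [2,3], [2,4]

Hence C_0 ≅ Z^4, C_1 ≅ Z^4.

Boundary ∂_1: C_1 → C_0 maps an edge to its endpoints' difference, ∂[p,q] = q − p. For instance
  ∂[1,4] = [4] − [1].
As a 4×4 matrix over Z this has rank 3, with invariant factors (1,1,1).

Reading off H_k = ker ∂_k / im ∂_{k+1}:

  H_0: rank C_0 − rank ∂_1 = 4 − 3 = 1, and the invariant factors of ∂_1 are all 1, so H_0 ≅ Z.
  H_1: rank ker ∂_1 − rank ∂_2 = (4 − 3) − 0 = 1, and there is no ∂_2, so H_1 ≅ Z.

As a check, the Euler characteristic is 4 − 4 = 0, which agrees with 1 − 1 = 0.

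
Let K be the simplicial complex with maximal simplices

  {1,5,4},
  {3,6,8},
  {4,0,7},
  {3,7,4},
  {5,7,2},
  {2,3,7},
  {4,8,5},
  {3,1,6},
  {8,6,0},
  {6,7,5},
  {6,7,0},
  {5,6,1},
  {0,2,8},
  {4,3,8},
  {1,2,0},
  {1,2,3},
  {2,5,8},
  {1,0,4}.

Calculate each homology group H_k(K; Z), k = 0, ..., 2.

K has 9 vertices, 27 edges, 18 triangles.
rank ∂_0 = 0, rank ∂_1 = 8 ⇒ b_0 = 9 − 0 − 8 = 1; all invariant factors of ∂_1 are 1 so no torsion. So H_0 = Z.
rank ∂_1 = 8, rank ∂_2 = 17 ⇒ b_1 = 27 − 8 − 17 = 2; all invariant factors of ∂_2 are 1 so no torsion. So H_1 = Z^2.
rank ∂_2 = 17, rank ∂_3 = 0 ⇒ b_2 = 18 − 17 − 0 = 1. So H_2 = Z.

H_0 = Z,  H_1 = Z^2,  H_2 = Z.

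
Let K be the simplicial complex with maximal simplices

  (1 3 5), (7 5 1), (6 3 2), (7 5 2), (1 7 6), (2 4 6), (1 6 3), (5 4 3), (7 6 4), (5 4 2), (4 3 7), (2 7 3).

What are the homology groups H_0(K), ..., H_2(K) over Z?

We work with the vertex ordering 1 < 2 < 3 < 4 < 5 < 6 < 7. The simplices of K, each written with vertices in increasing order, are:

  0-simplices (7): [1], [2], [3], [4], [5], [6], [7]
  1-simplices (18): [1,3], [1,5], [1,6], [1,7], [2,3], [2,4], [2,5], [2,6], [2,7], [3,4], [3,5], [3,6], [3,7], [4,5], [4,6], [4,7], [5,7], [6,7]
  2-simplices (12): [1,3,5], [1,3,6], [1,5,7], [1,6,7], [2,3,6], [2,3,7], [2,4,5], [2,4,6], [2,5,7], [3,4,5], [3,4,7], [4,6,7]

giving chain groups C_0 ≅ Z^7, C_1 ≅ Z^18, C_2 ≅ Z^12.

The boundary map ∂_1: C_1 → C_0 maps an edge to its endpoints' difference, ∂[p,q] = q − p.
The resulting 7×18 matrix has rank 6, and its Smith normal form has invariant factors (1,1,1,1,1,1).

Boundary ∂_2: C_2 → C_1 acts by ∂[p,q,r] = [q,r] − [p,r] + [p,q]. For instance
  ∂[2,4,6] = [4,6] − [2,6] + [2,4],
  ∂[1,3,5] = [3,5] − [1,5] + [1,3].
This gives a 18×12 integer matrix of rank 12; reducing to Smith normal form yields diagonal entries (1,1,1,1,1,1,1,1,1,1,1,2).

Computing H_k = (kernel of ∂_k) / (image of ∂_{k+1}):

  H_0: rank C_0 − rank ∂_1 = 7 − 6 = 1, and the invariant factors of ∂_1 are all 1, so H_0 ≅ Z.
  H_1: rank ker ∂_1 − rank ∂_2 = (18 − 6) − 12 = 0, and ∂_2 has invariant factor 2 > 1, so H_1 ≅ Z/2.
  H_2: rank ker ∂_2 − rank ∂_3 = (12 − 12) − 0 = 0, and there is no ∂_3, so H_2 ≅ 0.

As a check, the Euler characteristic is 7 − 18 + 12 = 1, which agrees with 1 − 0 + 0 = 1.
(K is a triangulation of the real projective plane RP^2.)

H_0 ≅ Z,  H_1 ≅ Z/2,  H_2 = 0.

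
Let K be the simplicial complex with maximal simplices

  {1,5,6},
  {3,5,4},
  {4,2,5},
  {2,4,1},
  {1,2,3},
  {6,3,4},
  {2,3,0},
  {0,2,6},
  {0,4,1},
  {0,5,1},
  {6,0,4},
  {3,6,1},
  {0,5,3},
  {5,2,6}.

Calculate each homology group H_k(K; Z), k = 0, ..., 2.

H_0 = Z,  H_1 = Z^2,  H_2 = Z.

Take the total order 0 < 1 < 2 < 3 < 4 < 5 < 6 on the vertex set. Then K (dimension 2) consists of the simplices:

  0-simplices (7): [0], [1], [2], [3], [4], [5], [6]
  1-simplices (21): [0,1], [0,2], [0,3], [0,4], [0,5], [0,6], [1,2], [1,3], [1,4], [1,5], [1,6], [2,3], [2,4], [2,5], [2,6], [3,4], [3,5], [3,6], [4,5], [4,6], [5,6]
  2-simplices (14): [0,1,4], [0,1,5], [0,2,3], [0,2,6], [0,3,5], [0,4,6], [1,2,3], [1,2,4], [1,3,6], [1,5,6], [2,4,5], [2,5,6], [3,4,5], [3,4,6]

Hence C_0 ≅ Z^7, C_1 ≅ Z^21, C_2 ≅ Z^14.

Boundary ∂_1: C_1 → C_0 is given by ∂[p,q] = [q] − [p]. For instance
  ∂[1,3] = [3] − [1].
The resulting 7×21 matrix has rank 6, and its Smith normal form has invariant factors (1,1,1,1,1,1).

∂_2: C_2 → C_1 acts by ∂[p,q,r] = [q,r] − [p,r] + [p,q]. For instance
  ∂[3,4,5] = [4,5] − [3,5] + [3,4],
  ∂[0,3,5] = [3,5] − [0,5] + [0,3].
The 21×14 boundary matrix has rank 13 and Smith normal form diag(1,1,1,1,1,1,1,1,1,1,1,1,1).

Computing H_k = (kernel of ∂_k) / (image of ∂_{k+1}):

  H_0: rank C_0 − rank ∂_1 = 7 − 6 = 1, and the invariant factors of ∂_1 are all 1, so H_0 = Z.
  H_1: rank ker ∂_1 − rank ∂_2 = (21 − 6) − 13 = 2, and the invariant factors of ∂_2 are all 1, so H_1 = Z^2.
  H_2: rank ker ∂_2 − rank ∂_3 = (14 − 13) − 0 = 1, and there is no ∂_3, so H_2 = Z.

As a check, the Euler characteristic is 7 − 21 + 14 = 0, which agrees with 1 − 2 + 1 = 0.
(K is a triangulation of the torus T^2.)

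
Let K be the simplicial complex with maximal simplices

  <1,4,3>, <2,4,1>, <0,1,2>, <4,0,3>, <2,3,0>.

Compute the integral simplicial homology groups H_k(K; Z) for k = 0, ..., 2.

Take the total order 0 < 1 < 2 < 3 < 4 on the vertex set. Then K (dimension 2) consists of the simplices:

  0-simplices (5): [0], [1], [2], [3], [4]
  1-simplices (10): [0,1], [0,2], [0,3], [0,4], [1,2], [1,3], [1,4], [2,3], [2,4], [3,4]
  2-simplices (5): [0,1,2], [0,2,3], [0,3,4], [1,2,4], [1,3,4]

so the chain groups are C_0 ≅ Z^5, C_1 ≅ Z^10, C_2 ≅ Z^5.

∂_1: C_1 → C_0 sends each edge [p,q] (with p < q) to q − p. For instance
  ∂[2,4] = [4] − [2].
The resulting 5×10 matrix has rank 4, and its Smith normal form has invariant factors (1,1,1,1).

∂_2: C_2 → C_1 maps a triangle to the signed sum of its edges. For instance
  ∂[0,3,4] = [3,4] − [0,4] + [0,3],
  ∂[1,2,4] = [2,4] − [1,4] + [1,2].
As a 10×5 matrix over Z this has rank 5, with invariant factors (1,1,1,1,1).

Reading off H_k = ker ∂_k / im ∂_{k+1}:

  H_0: rank C_0 − rank ∂_1 = 5 − 4 = 1, and the invariant factors of ∂_1 are all 1, so H_0 ≅ Z.
  H_1: rank ker ∂_1 − rank ∂_2 = (10 − 4) − 5 = 1, and the invariant factors of ∂_2 are all 1, so H_1 ≅ Z.
  H_2: rank ker ∂_2 − rank ∂_3 = (5 − 5) − 0 = 0, and there is no ∂_3, so H_2 ≅ 0.

H_0 = Z,  H_1 = Z,  H_2 = 0.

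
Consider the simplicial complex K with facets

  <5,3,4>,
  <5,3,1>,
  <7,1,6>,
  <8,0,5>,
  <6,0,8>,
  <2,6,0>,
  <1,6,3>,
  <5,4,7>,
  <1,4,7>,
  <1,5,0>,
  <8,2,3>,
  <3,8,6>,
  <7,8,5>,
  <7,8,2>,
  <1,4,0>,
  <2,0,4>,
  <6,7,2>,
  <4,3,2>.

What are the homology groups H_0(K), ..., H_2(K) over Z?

H_0 ≅ Z,  H_1 ≅ Z × Z/2,  H_2 = 0.

K has 9 vertices, 27 edges, 18 triangles.
rank ∂_0 = 0, rank ∂_1 = 8 ⇒ b_0 = 9 − 0 − 8 = 1; all invariant factors of ∂_1 are 1 so no torsion. So H_0 ≅ Z.
rank ∂_1 = 8, rank ∂_2 = 18 ⇒ b_1 = 27 − 8 − 18 = 1; ∂_2 has invariant factor(s) [2] giving torsion. So H_1 ≅ Z × Z/2.
rank ∂_2 = 18, rank ∂_3 = 0 ⇒ b_2 = 18 − 18 − 0 = 0. So H_2 ≅ 0.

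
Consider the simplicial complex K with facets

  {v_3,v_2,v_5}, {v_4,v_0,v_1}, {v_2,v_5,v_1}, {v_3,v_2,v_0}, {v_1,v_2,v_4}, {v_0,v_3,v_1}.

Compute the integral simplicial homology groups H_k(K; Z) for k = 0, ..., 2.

H_0 ≅ Z,  H_1 ≅ Z,  H_2 = 0.

Fix the vertex order v_0 < v_1 < v_2 < v_3 < v_4 < v_5 and write every simplex with vertices in increasing order. Then dim K = 2 and the simplices of K are:

  0-simplices (6): [v_0], [v_1], [v_2], [v_3], [v_4], [v_5]
  1-simplices (12): [v_0,v_1], [v_0,v_2], [v_0,v_3], [v_0,v_4], [v_1,v_2], [v_1,v_3], [v_1,v_4], [v_1,v_5], [v_2,v_3], [v_2,v_4], [v_2,v_5], [v_3,v_5]
  2-simplices (6): [v_0,v_1,v_3], [v_0,v_1,v_4], [v_0,v_2,v_3], [v_1,v_2,v_4], [v_1,v_2,v_5], [v_2,v_3,v_5]

so the chain groups are C_0 ≅ Z^6, C_1 ≅ Z^12, C_2 ≅ Z^6.

Boundary ∂_1: C_1 → C_0 maps an edge to its endpoints' difference, ∂[p,q] = q − p.
This gives a 6×12 integer matrix of rank 5; reducing to Smith normal form yields diagonal entries (1,1,1,1,1).

The boundary map ∂_2: C_2 → C_1 sends each 2-simplex [p,q,r] to [q,r] − [p,r] + [p,q]. For instance
  ∂[v_0,v_1,v_4] = [v_1,v_4] − [v_0,v_4] + [v_0,v_1],
  ∂[v_2,v_3,v_5] = [v_3,v_5] − [v_2,v_5] + [v_2,v_3].
This gives a 12×6 integer matrix of rank 6; reducing to Smith normal form yields diagonal entries (1,1,1,1,1,1).

Reading off H_k = ker ∂_k / im ∂_{k+1}:

  H_0: rank C_0 − rank ∂_1 = 6 − 5 = 1, and the invariant factors of ∂_1 are all 1, so H_0 ≅ Z.
  H_1: rank ker ∂_1 − rank ∂_2 = (12 − 5) − 6 = 1, and the invariant factors of ∂_2 are all 1, so H_1 ≅ Z.
  H_2: rank ker ∂_2 − rank ∂_3 = (6 − 6) − 0 = 0, and there is no ∂_3, so H_2 ≅ 0.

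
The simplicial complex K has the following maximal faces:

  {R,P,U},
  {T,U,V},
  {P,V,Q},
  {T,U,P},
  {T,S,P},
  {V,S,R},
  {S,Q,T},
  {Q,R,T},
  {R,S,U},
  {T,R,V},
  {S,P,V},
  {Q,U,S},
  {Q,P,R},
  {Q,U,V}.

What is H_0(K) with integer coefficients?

H_0 = Z.

K has 7 vertices, 21 edges, 14 triangles.
rank ∂_0 = 0, rank ∂_1 = 6 ⇒ b_0 = 7 − 0 − 6 = 1; all invariant factors of ∂_1 are 1 so no torsion. So H_0 = Z.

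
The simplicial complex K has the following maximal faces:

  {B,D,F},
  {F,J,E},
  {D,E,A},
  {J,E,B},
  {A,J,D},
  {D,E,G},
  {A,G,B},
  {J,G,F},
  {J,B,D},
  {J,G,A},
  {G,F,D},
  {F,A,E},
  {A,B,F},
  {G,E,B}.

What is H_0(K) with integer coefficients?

H_0 ≅ Z.

Take the total order A < B < D < E < F < G < J on the vertex set. Then K (dimension 2) consists of the simplices:

  0-simplices (7): A, B, D, E, F, G, J
  1-simplices (21): AB, AD, AE, AF, AG, AJ, BD, BE, BF, BG, BJ, DE, DF, DG, DJ, EF, EG, EJ, FG, FJ, GJ
  2-simplices (14): ABF, ABG, ADE, ADJ, AEF, AGJ, BDF, BDJ, BEG, BEJ, DEG, DFG, EFJ, FGJ

so the chain groups are C_0 ≅ Z^7, C_1 ≅ Z^21, C_2 ≅ Z^14.

Boundary ∂_1: C_1 → C_0 is given by ∂[p,q] = [q] − [p].
As a 7×21 matrix over Z this has rank 6, with invariant factors (1,1,1,1,1,1).

Boundary ∂_2: C_2 → C_1 maps a triangle to the signed sum of its edges. For instance
  ∂AEF = EF − AF + AE,
  ∂BDJ = DJ − BJ + BD.
The 21×14 boundary matrix has rank 13 and Smith normal form diag(1,1,1,1,1,1,1,1,1,1,1,1,1).

From H_k ≅ ker(∂_k) / im(∂_{k+1}) we obtain:

  H_0: rank C_0 − rank ∂_1 = 7 − 6 = 1, and the invariant factors of ∂_1 are all 1, so H_0 = Z.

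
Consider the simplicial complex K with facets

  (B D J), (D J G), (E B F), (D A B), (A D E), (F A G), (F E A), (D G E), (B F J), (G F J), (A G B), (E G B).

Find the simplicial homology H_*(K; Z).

H_0 = Z,  H_1 = Z/2,  H_2 = 0.

K has 7 vertices, 18 edges, 12 triangles.
rank ∂_0 = 0, rank ∂_1 = 6 ⇒ b_0 = 7 − 0 − 6 = 1; all invariant factors of ∂_1 are 1 so no torsion. So H_0 = Z.
rank ∂_1 = 6, rank ∂_2 = 12 ⇒ b_1 = 18 − 6 − 12 = 0; ∂_2 has invariant factor(s) [2] giving torsion. So H_1 = Z/2.
rank ∂_2 = 12, rank ∂_3 = 0 ⇒ b_2 = 12 − 12 − 0 = 0. So H_2 = 0.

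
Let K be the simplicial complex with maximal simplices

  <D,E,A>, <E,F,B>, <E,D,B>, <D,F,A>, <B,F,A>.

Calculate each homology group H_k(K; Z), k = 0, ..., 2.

Order the vertices as A < B < D < E < F. Listing each simplex with vertices in this order, K has dimension 2 with simplices:

  0-simplices (5): A, B, D, E, F
  1-simplices (10): AB, AD, AE, AF, BD, BE, BF, DE, DF, EF
  2-simplices (5): ABF, ADE, ADF, BDE, BEF

giving chain groups C_0 ≅ Z^5, C_1 ≅ Z^10, C_2 ≅ Z^5.

∂_1: C_1 → C_0 is given by ∂[p,q] = [q] − [p].
The 5×10 boundary matrix has rank 4 and Smith normal form diag(1,1,1,1).

Boundary ∂_2: C_2 → C_1 sends each 2-simplex [p,q,r] to [q,r] − [p,r] + [p,q]. For instance
  ∂BEF = EF − BF + BE,
  ∂ADF = DF − AF + AD.
The 10×5 boundary matrix has rank 5 and Smith normal form diag(1,1,1,1,1).

Now H_k = ker ∂_k / im ∂_{k+1}, so:

  H_0: rank C_0 − rank ∂_1 = 5 − 4 = 1, and the invariant factors of ∂_1 are all 1, so H_0 = Z.
  H_1: rank ker ∂_1 − rank ∂_2 = (10 − 4) − 5 = 1, and the invariant factors of ∂_2 are all 1, so H_1 = Z.
  H_2: rank ker ∂_2 − rank ∂_3 = (5 − 5) − 0 = 0, and there is no ∂_3, so H_2 = 0.

H_0 = Z,  H_1 = Z,  H_2 = 0.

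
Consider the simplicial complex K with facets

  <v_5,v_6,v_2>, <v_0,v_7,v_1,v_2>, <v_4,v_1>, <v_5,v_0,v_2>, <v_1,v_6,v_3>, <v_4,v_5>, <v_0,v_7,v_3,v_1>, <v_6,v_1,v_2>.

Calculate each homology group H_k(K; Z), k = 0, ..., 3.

H_0 = Z,  H_1 = Z,  H_2 = 0,  H_3 = 0.

K has 8 vertices, 17 edges, 11 triangles, 2 3-simplices.
rank ∂_0 = 0, rank ∂_1 = 7 ⇒ b_0 = 8 − 0 − 7 = 1; all invariant factors of ∂_1 are 1 so no torsion. So H_0 = Z.
rank ∂_1 = 7, rank ∂_2 = 9 ⇒ b_1 = 17 − 7 − 9 = 1; all invariant factors of ∂_2 are 1 so no torsion. So H_1 = Z.
rank ∂_2 = 9, rank ∂_3 = 2 ⇒ b_2 = 11 − 9 − 2 = 0; all invariant factors of ∂_3 are 1 so no torsion. So H_2 = 0.
rank ∂_3 = 2, rank ∂_4 = 0 ⇒ b_3 = 2 − 2 − 0 = 0. So H_3 = 0.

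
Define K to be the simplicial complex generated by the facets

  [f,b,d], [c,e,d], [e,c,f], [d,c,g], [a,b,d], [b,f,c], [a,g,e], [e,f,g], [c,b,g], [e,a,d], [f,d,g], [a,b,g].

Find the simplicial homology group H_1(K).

H_1 ≅ Z/2.

K has 7 vertices, 18 edges, 12 triangles.
rank ∂_1 = 6, rank ∂_2 = 12 ⇒ b_1 = 18 − 6 − 12 = 0; ∂_2 has invariant factor(s) [2] giving torsion. So H_1 = Z/2.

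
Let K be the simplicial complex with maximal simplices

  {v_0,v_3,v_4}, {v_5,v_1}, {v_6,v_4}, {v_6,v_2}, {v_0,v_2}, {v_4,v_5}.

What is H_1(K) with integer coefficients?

Fix the vertex order v_0 < v_1 < v_2 < v_3 < v_4 < v_5 < v_6 and write every simplex with vertices in increasing order. Then dim K = 2 and the simplices of K are:

  0-simplices (7): [v_0], [v_1], [v_2], [v_3], [v_4], [v_5], [v_6]
  1-simplices (8): [v_0,v_2], [v_0,v_3], [v_0,v_4], [v_1,v_5], [v_2,v_6], [v_3,v_4], [v_4,v_5], [v_4,v_6]
  2-simplices (1): [v_0,v_3,v_4]

Hence C_0 ≅ Z^7, C_1 ≅ Z^8, C_2 ≅ Z^1.

Boundary ∂_1: C_1 → C_0 is given by ∂[p,q] = [q] − [p].
The resulting 7×8 matrix has rank 6, and its Smith normal form has invariant factors (1,1,1,1,1,1).

∂_2: C_2 → C_1 sends each 2-simplex [p,q,r] to [q,r] − [p,r] + [p,q]. For instance
  ∂[v_0,v_3,v_4] = [v_3,v_4] − [v_0,v_4] + [v_0,v_3].
The 8×1 boundary matrix has rank 1 and Smith normal form diag(1).

Reading off H_k = ker ∂_k / im ∂_{k+1}:

  H_1: rank ker ∂_1 − rank ∂_2 = (8 − 6) − 1 = 1, and the invariant factors of ∂_2 are all 1, so H_1 = Z.

H_1 ≅ Z.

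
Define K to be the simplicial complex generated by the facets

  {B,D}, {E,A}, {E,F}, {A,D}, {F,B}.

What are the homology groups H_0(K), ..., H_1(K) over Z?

H_0 ≅ Z,  H_1 ≅ Z.

Order the vertices as A < B < D < E < F. Listing each simplex with vertices in this order, K has dimension 1 with simplices:

  0-simplices (5): A, B, D, E, F
  1-simplices (5): AD, AE, BD, BF, EF

so the chain groups are C_0 ≅ Z^5, C_1 ≅ Z^5.

Boundary ∂_1: C_1 → C_0 is given by ∂[p,q] = [q] − [p]. For instance
  ∂AE = E − A.
The 5×5 boundary matrix has rank 4 and Smith normal form diag(1,1,1,1).

Reading off H_k = ker ∂_k / im ∂_{k+1}:

  H_0: rank C_0 − rank ∂_1 = 5 − 4 = 1, and the invariant factors of ∂_1 are all 1, so H_0 ≅ Z.
  H_1: rank ker ∂_1 − rank ∂_2 = (5 − 4) − 0 = 1, and there is no ∂_2, so H_1 ≅ Z.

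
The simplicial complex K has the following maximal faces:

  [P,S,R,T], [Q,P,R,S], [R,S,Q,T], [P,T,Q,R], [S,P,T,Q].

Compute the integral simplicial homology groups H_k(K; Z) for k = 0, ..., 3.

Take the total order P < Q < R < S < T on the vertex set. Then K (dimension 3) consists of the simplices:

  0-simplices (5): P, Q, R, S, T
  1-simplices (10): PQ, PR, PS, PT, QR, QS, QT, RS, RT, ST
  2-simplices (10): PQR, PQS, PQT, PRS, PRT, PST, QRS, QRT, QST, RST
  3-simplices (5): PQRS, PQRT, PQST, PRST, QRST

so the chain groups are C_0 ≅ Z^5, C_1 ≅ Z^10, C_2 ≅ Z^10, C_3 ≅ Z^5.

∂_1: C_1 → C_0 is given by ∂[p,q] = [q] − [p].
The 5×10 boundary matrix has rank 4 and Smith normal form diag(1,1,1,1).

∂_2: C_2 → C_1 acts by ∂[p,q,r] = [q,r] − [p,r] + [p,q]. For instance
  ∂PRS = RS − PS + PR,
  ∂PQT = QT − PT + PQ.
The resulting 10×10 matrix has rank 6, and its Smith normal form has invariant factors (1,1,1,1,1,1).

∂_3: C_3 → C_2 sends each 3-simplex σ to the alternating sum Σ_i (−1)^i (σ with its i-th vertex removed). For instance
  ∂QRST = RST − QST + QRT − QRS,
  ∂PRST = RST − PST + PRT − PRS.
As a 10×5 matrix over Z this has rank 4, with invariant factors (1,1,1,1).

Computing H_k = (kernel of ∂_k) / (image of ∂_{k+1}):

  H_0: rank C_0 − rank ∂_1 = 5 − 4 = 1, and the invariant factors of ∂_1 are all 1, so H_0 ≅ Z.
  H_1: rank ker ∂_1 − rank ∂_2 = (10 − 4) − 6 = 0, and the invariant factors of ∂_2 are all 1, so H_1 ≅ 0.
  H_2: rank ker ∂_2 − rank ∂_3 = (10 − 6) − 4 = 0, and the invariant factors of ∂_3 are all 1, so H_2 ≅ 0.
  H_3: rank ker ∂_3 − rank ∂_4 = (5 − 4) − 0 = 1, and there is no ∂_4, so H_3 ≅ Z.

H_0 ≅ Z,  H_1 = 0,  H_2 = 0,  H_3 ≅ Z.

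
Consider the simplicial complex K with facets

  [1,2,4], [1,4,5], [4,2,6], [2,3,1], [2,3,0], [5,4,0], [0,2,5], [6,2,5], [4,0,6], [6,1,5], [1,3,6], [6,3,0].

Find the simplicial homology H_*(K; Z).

Take the total order 0 < 1 < 2 < 3 < 4 < 5 < 6 on the vertex set. Then K (dimension 2) consists of the simplices:

  0-simplices (7): [0], [1], [2], [3], [4], [5], [6]
  1-simplices (18): [0,2], [0,3], [0,4], [0,5], [0,6], [1,2], [1,3], [1,4], [1,5], [1,6], [2,3], [2,4], [2,5], [2,6], [3,6], [4,5], [4,6], [5,6]
  2-simplices (12): [0,2,3], [0,2,5], [0,3,6], [0,4,5], [0,4,6], [1,2,3], [1,2,4], [1,3,6], [1,4,5], [1,5,6], [2,4,6], [2,5,6]

so the chain groups are C_0 ≅ Z^7, C_1 ≅ Z^18, C_2 ≅ Z^12.

Boundary ∂_1: C_1 → C_0 maps an edge to its endpoints' difference, ∂[p,q] = q − p.
The resulting 7×18 matrix has rank 6, and its Smith normal form has invariant factors (1,1,1,1,1,1).

The boundary map ∂_2: C_2 → C_1 acts by ∂[p,q,r] = [q,r] − [p,r] + [p,q]. For instance
  ∂[1,3,6] = [3,6] − [1,6] + [1,3],
  ∂[0,4,6] = [4,6] − [0,6] + [0,4].
As a 18×12 matrix over Z this has rank 12, with invariant factors (1,1,1,1,1,1,1,1,1,1,1,2).

From H_k ≅ ker(∂_k) / im(∂_{k+1}) we obtain:

  H_0: rank C_0 − rank ∂_1 = 7 − 6 = 1, and the invariant factors of ∂_1 are all 1, so H_0 ≅ Z.
  H_1: rank ker ∂_1 − rank ∂_2 = (18 − 6) − 12 = 0, and ∂_2 has invariant factor 2 > 1, so H_1 ≅ Z/2Z.
  H_2: rank ker ∂_2 − rank ∂_3 = (12 − 12) − 0 = 0, and there is no ∂_3, so H_2 ≅ 0.

H_0 = Z,  H_1 = Z/2Z,  H_2 = 0.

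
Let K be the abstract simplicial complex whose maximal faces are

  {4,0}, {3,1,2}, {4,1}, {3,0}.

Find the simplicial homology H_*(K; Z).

Take the total order 0 < 1 < 2 < 3 < 4 on the vertex set. Then K (dimension 2) consists of the simplices:

  0-simplices (5): [0], [1], [2], [3], [4]
  1-simplices (6): [0,3], [0,4], [1,2], [1,3], [1,4], [2,3]
  2-simplices (1): [1,2,3]

Hence C_0 ≅ Z^5, C_1 ≅ Z^6, C_2 ≅ Z^1.

∂_1: C_1 → C_0 is given by ∂[p,q] = [q] − [p].
As a 5×6 matrix over Z this has rank 4, with invariant factors (1,1,1,1).

The boundary map ∂_2: C_2 → C_1 acts by ∂[p,q,r] = [q,r] − [p,r] + [p,q]. For instance
  ∂[1,2,3] = [2,3] − [1,3] + [1,2].
The 6×1 boundary matrix has rank 1 and Smith normal form diag(1).

Computing H_k = (kernel of ∂_k) / (image of ∂_{k+1}):

  H_0: rank C_0 − rank ∂_1 = 5 − 4 = 1, and the invariant factors of ∂_1 are all 1, so H_0 ≅ Z.
  H_1: rank ker ∂_1 − rank ∂_2 = (6 − 4) − 1 = 1, and the invariant factors of ∂_2 are all 1, so H_1 ≅ Z.
  H_2: rank ker ∂_2 − rank ∂_3 = (1 − 1) − 0 = 0, and there is no ∂_3, so H_2 ≅ 0.

H_0 ≅ Z,  H_1 ≅ Z,  H_2 = 0.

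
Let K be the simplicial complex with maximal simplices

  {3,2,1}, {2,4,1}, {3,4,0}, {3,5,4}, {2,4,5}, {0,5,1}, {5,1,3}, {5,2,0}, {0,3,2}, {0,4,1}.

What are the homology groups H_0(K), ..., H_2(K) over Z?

H_0 ≅ Z,  H_1 ≅ Z/2,  H_2 = 0.

Order the vertices as 0 < 1 < 2 < 3 < 4 < 5. Listing each simplex with vertices in this order, K has dimension 2 with simplices:

  0-simplices (6): [0], [1], [2], [3], [4], [5]
  1-simplices (15): [0,1], [0,2], [0,3], [0,4], [0,5], [1,2], [1,3], [1,4], [1,5], [2,3], [2,4], [2,5], [3,4], [3,5], [4,5]
  2-simplices (10): [0,1,4], [0,1,5], [0,2,3], [0,2,5], [0,3,4], [1,2,3], [1,2,4], [1,3,5], [2,4,5], [3,4,5]

so the chain groups are C_0 ≅ Z^6, C_1 ≅ Z^15, C_2 ≅ Z^10.

∂_1: C_1 → C_0 sends each edge [p,q] (with p < q) to q − p. For instance
  ∂[0,5] = [5] − [0].
The resulting 6×15 matrix has rank 5, and its Smith normal form has invariant factors (1,1,1,1,1).

∂_2: C_2 → C_1 maps a triangle to the signed sum of its edges. For instance
  ∂[3,4,5] = [4,5] − [3,5] + [3,4],
  ∂[1,2,3] = [2,3] − [1,3] + [1,2].
This gives a 15×10 integer matrix of rank 10; reducing to Smith normal form yields diagonal entries (1,1,1,1,1,1,1,1,1,2).

Reading off H_k = ker ∂_k / im ∂_{k+1}:

  H_0: rank C_0 − rank ∂_1 = 6 − 5 = 1, and the invariant factors of ∂_1 are all 1, so H_0 ≅ Z.
  H_1: rank ker ∂_1 − rank ∂_2 = (15 − 5) − 10 = 0, and ∂_2 has invariant factor 2 > 1, so H_1 ≅ Z/2.
  H_2: rank ker ∂_2 − rank ∂_3 = (10 − 10) − 0 = 0, and there is no ∂_3, so H_2 ≅ 0.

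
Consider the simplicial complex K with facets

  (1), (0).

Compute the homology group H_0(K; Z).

Order the vertices as 0 < 1. Listing each simplex with vertices in this order, K has dimension 0 with simplices:

  0-simplices (2): [0], [1]

Hence C_0 ≅ Z^2.

Now H_k = ker ∂_k / im ∂_{k+1}, so:

  H_0: rank C_0 − rank ∂_1 = 2 − 0 = 2, and there is no ∂_1, so H_0 ≅ Z^2.

H_0 ≅ Z^2.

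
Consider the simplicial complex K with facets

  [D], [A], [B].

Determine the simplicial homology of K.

Take the total order A < B < D on the vertex set. Then K (dimension 0) consists of the simplices:

  0-simplices (3): A, B, D

giving chain groups C_0 ≅ Z^3.

Computing H_k = (kernel of ∂_k) / (image of ∂_{k+1}):

  H_0: rank C_0 − rank ∂_1 = 3 − 0 = 3, and there is no ∂_1, so H_0 = Z^3.

(K is a triangulation of a set of 3 points.)

H_0 ≅ Z^3.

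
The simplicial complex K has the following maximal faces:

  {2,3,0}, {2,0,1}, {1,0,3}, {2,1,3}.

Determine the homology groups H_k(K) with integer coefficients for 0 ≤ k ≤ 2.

H_0 = Z,  H_1 = 0,  H_2 = Z.

K has 4 vertices, 6 edges, 4 triangles.
rank ∂_0 = 0, rank ∂_1 = 3 ⇒ b_0 = 4 − 0 − 3 = 1; all invariant factors of ∂_1 are 1 so no torsion. So H_0 = Z.
rank ∂_1 = 3, rank ∂_2 = 3 ⇒ b_1 = 6 − 3 − 3 = 0; all invariant factors of ∂_2 are 1 so no torsion. So H_1 = 0.
rank ∂_2 = 3, rank ∂_3 = 0 ⇒ b_2 = 4 − 3 − 0 = 1. So H_2 = Z.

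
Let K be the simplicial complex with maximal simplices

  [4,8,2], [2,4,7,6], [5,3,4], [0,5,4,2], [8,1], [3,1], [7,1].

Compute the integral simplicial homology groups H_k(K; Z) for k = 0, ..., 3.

Order the vertices as 0 < 1 < 2 < 3 < 4 < 5 < 6 < 7 < 8. Listing each simplex with vertices in this order, K has dimension 3 with simplices:

  0-simplices (9): [0], [1], [2], [3], [4], [5], [6], [7], [8]
  1-simplices (18): [0,2], [0,4], [0,5], [1,3], [1,7], [1,8], [2,4], [2,5], [2,6], [2,7], [2,8], [3,4], [3,5], [4,5], [4,6], [4,7], [4,8], [6,7]
  2-simplices (10): [0,2,4], [0,2,5], [0,4,5], [2,4,5], [2,4,6], [2,4,7], [2,4,8], [2,6,7], [3,4,5], [4,6,7]
  3-simplices (2): [0,2,4,5], [2,4,6,7]

so the chain groups are C_0 ≅ Z^9, C_1 ≅ Z^18, C_2 ≅ Z^10, C_3 ≅ Z^2.

∂_1: C_1 → C_0 maps an edge to its endpoints' difference, ∂[p,q] = q − p.
This gives a 9×18 integer matrix of rank 8; reducing to Smith normal form yields diagonal entries (1,1,1,1,1,1,1,1).

Boundary ∂_2: C_2 → C_1 acts by ∂[p,q,r] = [q,r] − [p,r] + [p,q]. For instance
  ∂[0,4,5] = [4,5] − [0,5] + [0,4],
  ∂[2,6,7] = [6,7] − [2,7] + [2,6].
This gives a 18×10 integer matrix of rank 8; reducing to Smith normal form yields diagonal entries (1,1,1,1,1,1,1,1).

The boundary map ∂_3: C_3 → C_2 sends each 3-simplex σ to the alternating sum Σ_i (−1)^i (σ with its i-th vertex removed). For instance
  ∂[2,4,6,7] = [4,6,7] − [2,6,7] + [2,4,7] − [2,4,6],
  ∂[0,2,4,5] = [2,4,5] − [0,4,5] + [0,2,5] − [0,2,4].
The resulting 10×2 matrix has rank 2, and its Smith normal form has invariant factors (1,1).

From H_k ≅ ker(∂_k) / im(∂_{k+1}) we obtain:

  H_0: rank C_0 − rank ∂_1 = 9 − 8 = 1, and the invariant factors of ∂_1 are all 1, so H_0 = Z.
  H_1: rank ker ∂_1 − rank ∂_2 = (18 − 8) − 8 = 2, and the invariant factors of ∂_2 are all 1, so H_1 = Z^2.
  H_2: rank ker ∂_2 − rank ∂_3 = (10 − 8) − 2 = 0, and the invariant factors of ∂_3 are all 1, so H_2 = 0.
  H_3: rank ker ∂_3 − rank ∂_4 = (2 − 2) − 0 = 0, and there is no ∂_4, so H_3 = 0.

H_0 ≅ Z,  H_1 ≅ Z^2,  H_2 = 0,  H_3 = 0.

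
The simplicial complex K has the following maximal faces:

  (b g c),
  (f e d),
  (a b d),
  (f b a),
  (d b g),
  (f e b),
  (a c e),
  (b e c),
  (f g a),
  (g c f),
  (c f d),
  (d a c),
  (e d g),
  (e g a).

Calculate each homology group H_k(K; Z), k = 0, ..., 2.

H_0 = Z,  H_1 = Z^2,  H_2 = Z.

Take the total order a < b < c < d < e < f < g on the vertex set. Then K (dimension 2) consists of the simplices:

  0-simplices (7): a, b, c, d, e, f, g
  1-simplices (21): ab, ac, ad, ae, af, ag, bc, bd, be, bf, bg, cd, ce, cf, cg, de, df, dg, ef, eg, fg
  2-simplices (14): abd, abf, acd, ace, aeg, afg, bce, bcg, bdg, bef, cdf, cfg, def, deg

Hence C_0 ≅ Z^7, C_1 ≅ Z^21, C_2 ≅ Z^14.

∂_1: C_1 → C_0 maps an edge to its endpoints' difference, ∂[p,q] = q − p. For instance
  ∂df = f − d.
The 7×21 boundary matrix has rank 6 and Smith normal form diag(1,1,1,1,1,1).

Boundary ∂_2: C_2 → C_1 maps a triangle to the signed sum of its edges. For instance
  ∂ace = ce − ae + ac,
  ∂bdg = dg − bg + bd.
As a 21×14 matrix over Z this has rank 13, with invariant factors (1,1,1,1,1,1,1,1,1,1,1,1,1).

Computing H_k = (kernel of ∂_k) / (image of ∂_{k+1}):

  H_0: rank C_0 − rank ∂_1 = 7 − 6 = 1, and the invariant factors of ∂_1 are all 1, so H_0 ≅ Z.
  H_1: rank ker ∂_1 − rank ∂_2 = (21 − 6) − 13 = 2, and the invariant factors of ∂_2 are all 1, so H_1 ≅ Z^2.
  H_2: rank ker ∂_2 − rank ∂_3 = (14 − 13) − 0 = 1, and there is no ∂_3, so H_2 ≅ Z.

As a check, the Euler characteristic is 7 − 21 + 14 = 0, which agrees with 1 − 2 + 1 = 0.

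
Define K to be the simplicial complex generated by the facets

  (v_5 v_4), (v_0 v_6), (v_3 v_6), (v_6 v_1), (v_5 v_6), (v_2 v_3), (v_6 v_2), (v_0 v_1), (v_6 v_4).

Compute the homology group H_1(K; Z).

H_1 = Z^3.

We work with the vertex ordering v_0 < v_1 < v_2 < v_3 < v_4 < v_5 < v_6. The simplices of K, each written with vertices in increasing order, are:

  0-simplices (7): [v_0], [v_1], [v_2], [v_3], [v_4], [v_5], [v_6]
  1-simplices (9): [v_0,v_1], [v_0,v_6], [v_1,v_6], [v_2,v_3], [v_2,v_6], [v_3,v_6], [v_4,v_5], [v_4,v_6], [v_5,v_6]

so the chain groups are C_0 ≅ Z^7, C_1 ≅ Z^9.

The boundary map ∂_1: C_1 → C_0 maps an edge to its endpoints' difference, ∂[p,q] = q − p. For instance
  ∂[v_1,v_6] = [v_6] − [v_1].
The 7×9 boundary matrix has rank 6 and Smith normal form diag(1,1,1,1,1,1).

Computing H_k = (kernel of ∂_k) / (image of ∂_{k+1}):

  H_1: rank ker ∂_1 − rank ∂_2 = (9 − 6) − 0 = 3, and there is no ∂_2, so H_1 ≅ Z^3.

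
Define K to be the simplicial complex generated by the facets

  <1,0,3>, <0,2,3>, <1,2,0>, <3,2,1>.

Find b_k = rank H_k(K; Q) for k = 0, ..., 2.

We work with the vertex ordering 0 < 1 < 2 < 3. The simplices of K, each written with vertices in increasing order, are:

  0-simplices (4): [0], [1], [2], [3]
  1-simplices (6): [0,1], [0,2], [0,3], [1,2], [1,3], [2,3]
  2-simplices (4): [0,1,2], [0,1,3], [0,2,3], [1,2,3]

so the chain groups are C_0 ≅ Z^4, C_1 ≅ Z^6, C_2 ≅ Z^4.

Boundary ∂_1: C_1 → C_0 maps an edge to its endpoints' difference, ∂[p,q] = q − p.
As a 4×6 matrix over Z this has rank 3, with invariant factors (1,1,1).

The boundary map ∂_2: C_2 → C_1 acts by ∂[p,q,r] = [q,r] − [p,r] + [p,q]. For instance
  ∂[1,2,3] = [2,3] − [1,3] + [1,2],
  ∂[0,2,3] = [2,3] − [0,3] + [0,2].
As a 6×4 matrix over Z this has rank 3, with invariant factors (1,1,1).

From H_k ≅ ker(∂_k) / im(∂_{k+1}) we obtain:

  H_0: rank C_0 − rank ∂_1 = 4 − 3 = 1, and the invariant factors of ∂_1 are all 1, so H_0 ≅ Z.
  H_1: rank ker ∂_1 − rank ∂_2 = (6 − 3) − 3 = 0, and the invariant factors of ∂_2 are all 1, so H_1 ≅ 0.
  H_2: rank ker ∂_2 − rank ∂_3 = (4 − 3) − 0 = 1, and there is no ∂_3, so H_2 ≅ Z.

As a check, the Euler characteristic is 4 − 6 + 4 = 2, which agrees with 1 − 0 + 1 = 2.
(K is a triangulation of the 2-sphere S^2.)

Hence the Betti numbers are b_0 = 1, b_1 = 0, b_2 = 1.

b_0 = 1, b_1 = 0, b_2 = 1.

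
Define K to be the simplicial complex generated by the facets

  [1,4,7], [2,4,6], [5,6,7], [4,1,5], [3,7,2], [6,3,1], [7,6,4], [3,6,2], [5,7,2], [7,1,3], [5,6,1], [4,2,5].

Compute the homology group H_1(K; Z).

We work with the vertex ordering 1 < 2 < 3 < 4 < 5 < 6 < 7. The simplices of K, each written with vertices in increasing order, are:

  0-simplices (7): [1], [2], [3], [4], [5], [6], [7]
  1-simplices (18): [1,3], [1,4], [1,5], [1,6], [1,7], [2,3], [2,4], [2,5], [2,6], [2,7], [3,6], [3,7], [4,5], [4,6], [4,7], [5,6], [5,7], [6,7]
  2-simplices (12): [1,3,6], [1,3,7], [1,4,5], [1,4,7], [1,5,6], [2,3,6], [2,3,7], [2,4,5], [2,4,6], [2,5,7], [4,6,7], [5,6,7]

giving chain groups C_0 ≅ Z^7, C_1 ≅ Z^18, C_2 ≅ Z^12.

∂_1: C_1 → C_0 is given by ∂[p,q] = [q] − [p]. For instance
  ∂[1,7] = [7] − [1].
As a 7×18 matrix over Z this has rank 6, with invariant factors (1,1,1,1,1,1).

∂_2: C_2 → C_1 sends each 2-simplex [p,q,r] to [q,r] − [p,r] + [p,q]. For instance
  ∂[1,3,6] = [3,6] − [1,6] + [1,3],
  ∂[1,4,5] = [4,5] − [1,5] + [1,4].
This gives a 18×12 integer matrix of rank 12; reducing to Smith normal form yields diagonal entries (1,1,1,1,1,1,1,1,1,1,1,2).

Computing H_k = (kernel of ∂_k) / (image of ∂_{k+1}):

  H_1: rank ker ∂_1 − rank ∂_2 = (18 − 6) − 12 = 0, and ∂_2 has invariant factor 2 > 1, so H_1 = Z/2.

(K is a triangulation of the real projective plane RP^2.)

H_1 = Z/2.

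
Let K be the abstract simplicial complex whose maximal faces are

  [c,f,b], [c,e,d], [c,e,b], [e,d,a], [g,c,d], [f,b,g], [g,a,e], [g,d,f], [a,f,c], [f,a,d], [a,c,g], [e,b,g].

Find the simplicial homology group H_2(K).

K has 7 vertices, 18 edges, 12 triangles.
rank ∂_2 = 12, rank ∂_3 = 0 ⇒ b_2 = 12 − 12 − 0 = 0. So H_2 = 0.

H_2 = 0.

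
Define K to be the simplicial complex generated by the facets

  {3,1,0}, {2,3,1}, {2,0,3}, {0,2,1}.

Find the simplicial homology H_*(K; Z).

H_0 ≅ Z,  H_1 = 0,  H_2 ≅ Z.

We work with the vertex ordering 0 < 1 < 2 < 3. The simplices of K, each written with vertices in increasing order, are:

  0-simplices (4): [0], [1], [2], [3]
  1-simplices (6): [0,1], [0,2], [0,3], [1,2], [1,3], [2,3]
  2-simplices (4): [0,1,2], [0,1,3], [0,2,3], [1,2,3]

Hence C_0 ≅ Z^4, C_1 ≅ Z^6, C_2 ≅ Z^4.

∂_1: C_1 → C_0 maps an edge to its endpoints' difference, ∂[p,q] = q − p. For instance
  ∂[0,3] = [3] − [0].
The resulting 4×6 matrix has rank 3, and its Smith normal form has invariant factors (1,1,1).

∂_2: C_2 → C_1 acts by ∂[p,q,r] = [q,r] − [p,r] + [p,q]. For instance
  ∂[0,1,2] = [1,2] − [0,2] + [0,1],
  ∂[0,2,3] = [2,3] − [0,3] + [0,2].
As a 6×4 matrix over Z this has rank 3, with invariant factors (1,1,1).

Computing H_k = (kernel of ∂_k) / (image of ∂_{k+1}):

  H_0: rank C_0 − rank ∂_1 = 4 − 3 = 1, and the invariant factors of ∂_1 are all 1, so H_0 ≅ Z.
  H_1: rank ker ∂_1 − rank ∂_2 = (6 − 3) − 3 = 0, and the invariant factors of ∂_2 are all 1, so H_1 ≅ 0.
  H_2: rank ker ∂_2 − rank ∂_3 = (4 − 3) − 0 = 1, and there is no ∂_3, so H_2 ≅ Z.

As a check, the Euler characteristic is 4 − 6 + 4 = 2, which agrees with 1 − 0 + 1 = 2.
(K is a triangulation of the 2-sphere S^2.)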